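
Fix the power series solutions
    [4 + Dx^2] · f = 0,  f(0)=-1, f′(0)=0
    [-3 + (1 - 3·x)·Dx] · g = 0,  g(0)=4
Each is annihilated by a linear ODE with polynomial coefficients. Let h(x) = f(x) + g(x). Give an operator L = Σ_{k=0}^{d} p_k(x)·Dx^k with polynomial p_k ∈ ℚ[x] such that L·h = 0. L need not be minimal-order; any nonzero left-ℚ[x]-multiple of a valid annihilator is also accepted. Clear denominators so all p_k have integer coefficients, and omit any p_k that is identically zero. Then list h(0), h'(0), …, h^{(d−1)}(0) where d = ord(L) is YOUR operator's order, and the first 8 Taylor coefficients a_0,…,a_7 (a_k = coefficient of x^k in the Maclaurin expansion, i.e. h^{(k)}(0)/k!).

f: a_k = -1, 0, 2, 0, -2/3, 0, 4/45, 0, …
g: a_k = 4, 12, 36, 108, 324, 972, 2916, 8748, …
Sum ⇒ L₀ = lclm(L_f,L_g) in ℚ(x)⟨Dx⟩.
L = (-348 + 144·x - 216·x^2) + (44 - 180·x + 216·x^2 - 216·x^3)·Dx + (-87 + 36·x - 54·x^2)·Dx^2 + (11 - 45·x + 54·x^2 - 54·x^3)·Dx^3  (order 3).
h: a_k = 3, 12, 38, 108, 970/3, 972, 131224/45, 8748, …
ICs: h(0) = 3, h′(0) = 12, h′′(0) = 76.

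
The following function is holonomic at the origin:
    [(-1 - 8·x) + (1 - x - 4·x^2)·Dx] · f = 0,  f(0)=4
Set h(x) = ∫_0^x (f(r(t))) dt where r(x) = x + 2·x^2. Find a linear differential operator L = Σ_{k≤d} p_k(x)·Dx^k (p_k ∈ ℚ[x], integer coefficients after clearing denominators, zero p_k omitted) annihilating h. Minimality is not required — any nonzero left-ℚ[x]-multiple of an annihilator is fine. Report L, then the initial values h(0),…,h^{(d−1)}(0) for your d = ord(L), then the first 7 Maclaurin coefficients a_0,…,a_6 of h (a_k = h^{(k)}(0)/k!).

f: a_k = 4, 4, 20, 36, 116, 260, 724, …
L₀ from L_f via x↦r, Dx↦r'^{-1}Dx.
h=∫₀ˣh₀: take L = L₀·Dx.
L = (1 + 12·x + 48·x^2 + 64·x^3)·Dx + (-1 + x + 6·x^2 + 16·x^3 + 16·x^4)·Dx^2  (order 2).
h: a_k = 0, 4, 2, 28/3, 29, 412/5, 270, …
ICs: h(0) = 0, h′(0) = 4.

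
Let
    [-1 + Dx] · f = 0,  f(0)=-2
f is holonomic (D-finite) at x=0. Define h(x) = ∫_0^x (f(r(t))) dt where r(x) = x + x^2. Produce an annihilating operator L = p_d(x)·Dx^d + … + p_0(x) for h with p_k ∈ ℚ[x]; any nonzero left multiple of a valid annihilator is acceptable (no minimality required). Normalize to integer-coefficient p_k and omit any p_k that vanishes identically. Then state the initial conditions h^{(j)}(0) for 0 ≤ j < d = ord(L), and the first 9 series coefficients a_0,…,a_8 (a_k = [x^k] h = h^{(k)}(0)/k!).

L = (-1 - 2·x)·Dx + Dx^2  (order 2).
h: a_k = 0, -2, -1, -1, -7/12, -5/12, -9/40, -331/2520, -1303/20160, …
ICs: h(0) = 0, h′(0) = -2.

f: a_k = -2, -2, -1, -1/3, -1/12, -1/60, -1/360, -1/2520, -1/20160, …
Substitute x→r, Dx→(1/r')Dx; clear ⇒ L₀.
h=∫h₀ ⇒ L = L₀·Dx.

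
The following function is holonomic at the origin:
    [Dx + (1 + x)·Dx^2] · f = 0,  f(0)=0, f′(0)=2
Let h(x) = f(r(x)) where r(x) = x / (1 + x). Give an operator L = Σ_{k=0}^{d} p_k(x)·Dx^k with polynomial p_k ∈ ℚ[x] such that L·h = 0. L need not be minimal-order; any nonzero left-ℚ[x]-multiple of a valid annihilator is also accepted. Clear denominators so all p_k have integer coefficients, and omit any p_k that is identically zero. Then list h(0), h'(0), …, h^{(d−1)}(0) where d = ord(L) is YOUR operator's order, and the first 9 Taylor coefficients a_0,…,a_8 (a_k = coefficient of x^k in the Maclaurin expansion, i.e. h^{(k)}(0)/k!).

f: a_k = 0, 2, -1, 2/3, -1/2, 2/5, -1/3, 2/7, -1/4, …
h₀=f(r): pull back L_f along r ⇒ L₀.
L = (3 + 4·x)·Dx + (1 + 3·x + 2·x^2)·Dx^2  (order 2).
h: a_k = 0, 2, -3, 14/3, -15/2, 62/5, -21, 254/7, -255/4, …
ICs: h(0) = 0, h′(0) = 2.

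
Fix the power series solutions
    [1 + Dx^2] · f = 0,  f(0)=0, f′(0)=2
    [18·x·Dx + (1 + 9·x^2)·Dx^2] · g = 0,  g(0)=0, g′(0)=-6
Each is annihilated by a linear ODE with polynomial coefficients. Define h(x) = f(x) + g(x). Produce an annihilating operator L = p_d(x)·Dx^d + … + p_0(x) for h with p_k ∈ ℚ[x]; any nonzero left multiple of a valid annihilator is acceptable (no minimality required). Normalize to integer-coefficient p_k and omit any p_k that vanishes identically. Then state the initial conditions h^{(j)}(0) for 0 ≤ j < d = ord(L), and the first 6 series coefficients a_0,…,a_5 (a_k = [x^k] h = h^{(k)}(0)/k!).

L = (-1926·x + 17820·x^3 + 1458·x^5)·Dx + (-17 + 351·x^2 + 4617·x^4 + 729·x^6)·Dx^2 + (-1926·x + 17820·x^3 + 1458·x^5)·Dx^3 + (-17 + 351·x^2 + 4617·x^4 + 729·x^6)·Dx^4  (order 4).
h: a_k = 0, -4, 0, 53/3, 0, -5831/60, …
ICs: h(0) = 0, h′(0) = -4, h′′(0) = 0, h′′′(0) = 106.

f: a_k = 0, 2, 0, -1/3, 0, 1/60, …
g: a_k = 0, -6, 0, 18, 0, -486/5, …
L₀ := lclm(L_f,L_g); ord L₀ ≤ 2+2.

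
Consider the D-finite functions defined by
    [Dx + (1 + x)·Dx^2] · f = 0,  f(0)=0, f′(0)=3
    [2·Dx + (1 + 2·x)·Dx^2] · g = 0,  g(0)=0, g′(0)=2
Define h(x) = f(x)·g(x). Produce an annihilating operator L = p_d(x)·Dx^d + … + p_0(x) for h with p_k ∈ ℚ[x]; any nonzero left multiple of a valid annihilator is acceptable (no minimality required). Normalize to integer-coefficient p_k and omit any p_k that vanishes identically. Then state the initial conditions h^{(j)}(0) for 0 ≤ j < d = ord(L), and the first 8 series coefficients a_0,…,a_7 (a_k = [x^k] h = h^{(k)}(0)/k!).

L = (20 + 48·x + 32·x^2)·Dx + (66 + 268·x + 360·x^2 + 160·x^3)·Dx^2 + (32 + 180·x + 372·x^2 + 336·x^3 + 112·x^4)·Dx^3 + (3 + 22·x + 63·x^2 + 88·x^3 + 60·x^4 + 16·x^5)·Dx^4  (order 4).
h: a_k = 0, 0, 6, -9, 13, -39/2, 917/30, -249/5, …
ICs: h(0) = 0, h′(0) = 0, h′′(0) = 12, h′′′(0) = -54.

f: a_k = 0, 3, -3/2, 1, -3/4, 3/5, -1/2, 3/7, …
g: a_k = 0, 2, -2, 8/3, -4, 32/5, -32/3, 128/7, …
Sym-product of L_f,L_g gives L₀ (≤ ord 4).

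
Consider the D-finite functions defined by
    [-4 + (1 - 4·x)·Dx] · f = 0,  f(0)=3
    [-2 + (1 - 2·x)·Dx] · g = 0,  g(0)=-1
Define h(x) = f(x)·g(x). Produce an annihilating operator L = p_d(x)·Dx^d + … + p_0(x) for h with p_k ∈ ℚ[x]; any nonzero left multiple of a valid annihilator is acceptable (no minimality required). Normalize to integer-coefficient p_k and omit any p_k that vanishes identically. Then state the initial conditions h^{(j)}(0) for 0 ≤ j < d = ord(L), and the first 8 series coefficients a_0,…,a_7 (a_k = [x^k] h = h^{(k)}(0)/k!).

L = (-6 + 16·x) + (1 - 6·x + 8·x^2)·Dx  (order 1).
h: a_k = -3, -18, -84, -360, -1488, -6048, -24384, -97920, …
ICs: h(0) = -3.

f: a_k = 3, 12, 48, 192, 768, 3072, 12288, 49152, …
g: a_k = -1, -2, -4, -8, -16, -32, -64, -128, …
h₀=f·g: eliminate ⇒ L₀, order ≤ 1·1.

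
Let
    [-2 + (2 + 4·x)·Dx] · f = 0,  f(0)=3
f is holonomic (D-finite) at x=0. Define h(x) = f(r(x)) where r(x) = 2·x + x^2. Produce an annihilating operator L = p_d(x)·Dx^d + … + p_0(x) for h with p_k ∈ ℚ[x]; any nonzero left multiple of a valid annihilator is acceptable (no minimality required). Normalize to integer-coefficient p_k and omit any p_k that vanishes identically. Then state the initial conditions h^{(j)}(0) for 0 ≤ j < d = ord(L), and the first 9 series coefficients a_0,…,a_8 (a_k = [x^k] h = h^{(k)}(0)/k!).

L = (-2 - 2·x) + (1 + 4·x + 2·x^2)·Dx  (order 1).
h: a_k = 3, 6, -3, 6, -27/2, 33, -171/2, 231, -5151/8, …
ICs: h(0) = 3.

f: a_k = 3, 3, -3/2, 3/2, -15/8, 21/8, -63/16, 99/16, -1287/128, …
f∘r: x↦r, Dx↦Dx/r' in L_f ⇒ L₀.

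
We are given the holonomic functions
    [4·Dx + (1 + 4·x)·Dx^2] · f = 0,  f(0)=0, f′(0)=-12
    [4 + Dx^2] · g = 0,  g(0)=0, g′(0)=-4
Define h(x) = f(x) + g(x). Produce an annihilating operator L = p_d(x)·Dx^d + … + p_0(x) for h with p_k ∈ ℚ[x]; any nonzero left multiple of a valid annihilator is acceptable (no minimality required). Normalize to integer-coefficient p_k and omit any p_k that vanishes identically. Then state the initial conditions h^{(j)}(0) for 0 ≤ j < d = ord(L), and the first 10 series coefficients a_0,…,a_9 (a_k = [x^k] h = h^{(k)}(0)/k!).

L = (400 + 128·x + 256·x^2)·Dx + (36 + 176·x + 192·x^2 + 256·x^3)·Dx^2 + (100 + 32·x + 64·x^2)·Dx^3 + (9 + 44·x + 48·x^2 + 64·x^3)·Dx^4  (order 4).
h: a_k = 0, -16, 24, -184/3, 192, -9224/15, 2048, -2211824/315, 24576, -247726088/2835, …
ICs: h(0) = 0, h′(0) = -16, h′′(0) = 48, h′′′(0) = -368.

f: a_k = 0, -12, 24, -64, 192, -3072/5, 2048, -49152/7, 24576, -262144/3, …
g: a_k = 0, -4, 0, 8/3, 0, -8/15, 0, 16/315, 0, -8/2835, …
Sum ⇒ L₀ = lclm(L_f,L_g) in ℚ(x)⟨Dx⟩.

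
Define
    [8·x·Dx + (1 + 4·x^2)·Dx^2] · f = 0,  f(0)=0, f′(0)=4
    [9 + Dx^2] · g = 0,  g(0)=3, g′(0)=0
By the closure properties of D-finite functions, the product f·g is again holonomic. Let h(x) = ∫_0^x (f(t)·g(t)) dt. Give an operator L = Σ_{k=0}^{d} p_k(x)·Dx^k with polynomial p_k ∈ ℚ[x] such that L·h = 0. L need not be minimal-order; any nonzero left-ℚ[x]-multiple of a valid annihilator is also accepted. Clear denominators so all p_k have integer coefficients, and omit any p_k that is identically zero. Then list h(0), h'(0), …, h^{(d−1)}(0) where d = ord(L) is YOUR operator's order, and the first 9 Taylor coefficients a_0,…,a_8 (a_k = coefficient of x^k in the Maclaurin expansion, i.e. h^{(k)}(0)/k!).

f: a_k = 0, 4, 0, -16/3, 0, 64/5, 0, -256/7, 0, …
g: a_k = 3, 0, -27/2, 0, 81/8, 0, -243/80, 0, 2187/4480, …
Sym-product of L_f,L_g gives L₀ (≤ ord 4).
h=∫h₀ ⇒ L = L₀·Dx.
L = (2925 + 31536·x^2 + 95904·x^4 + 186624·x^6 + 186624·x^8)·Dx + (2448·x + 20160·x^3 + 62208·x^5 + 82944·x^7)·Dx^2 + (442 + 5088·x^2 + 19008·x^4 + 41472·x^6 + 41472·x^8)·Dx^3 + (272·x + 2240·x^3 + 6912·x^5 + 9216·x^7)·Dx^4 + (13 + 176·x^2 + 928·x^4 + 2304·x^6 + 2304·x^8)·Dx^5  (order 5).
h: a_k = 0, 0, 6, 0, -35/2, 0, 503/20, 0, -48813/1120, …
ICs: h(0) = 0, h′(0) = 0, h′′(0) = 12, h′′′(0) = 0, h′′′′(0) = -420.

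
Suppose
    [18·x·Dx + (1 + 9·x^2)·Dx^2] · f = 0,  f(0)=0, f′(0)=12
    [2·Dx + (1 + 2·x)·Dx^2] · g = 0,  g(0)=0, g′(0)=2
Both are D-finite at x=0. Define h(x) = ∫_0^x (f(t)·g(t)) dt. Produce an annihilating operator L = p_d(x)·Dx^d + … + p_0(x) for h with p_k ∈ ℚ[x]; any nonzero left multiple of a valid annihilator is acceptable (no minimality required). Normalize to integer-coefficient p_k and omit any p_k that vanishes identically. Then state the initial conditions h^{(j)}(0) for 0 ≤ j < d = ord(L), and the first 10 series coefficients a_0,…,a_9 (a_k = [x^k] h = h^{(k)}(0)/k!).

L = (792 + 3024·x + 22680·x^2 + 102384·x^3 + 174960·x^4 + 151632·x^5 + 104976·x^7)·Dx^2 + (332 + 4752·x + 28908·x^2 + 127008·x^3 + 351216·x^4 + 542376·x^5 + 408240·x^6 + 157464·x^7 + 367416·x^8)·Dx^3 + (44 + 916·x + 6696·x^2 + 27252·x^3 + 85860·x^4 + 193428·x^5 + 279936·x^6 + 224532·x^7 + 157464·x^8 + 209952·x^9)·Dx^4 + (10 + 76·x + 418·x^2 + 1728·x^3 + 5391·x^4 + 12960·x^5 + 24948·x^6 + 34992·x^7 + 29889·x^8 + 26244·x^9 + 26244·x^10)·Dx^5  (order 5).
h: a_k = 0, 0, 0, 8, -6, -8, 4, 264/5, -233/5, -664/3, …
ICs: h(0) = 0, h′(0) = 0, h′′(0) = 0, h′′′(0) = 48, h′′′′(0) = -144.

f: a_k = 0, 12, 0, -36, 0, 972/5, 0, -8748/7, 0, 8748, …
g: a_k = 0, 2, -2, 8/3, -4, 32/5, -32/3, 128/7, -32, 512/9, …
L₀ := L_f ⊗_s L_g (sym. prod.), ord ≤ 4.
h=∫h₀ ⇒ L = L₀·Dx.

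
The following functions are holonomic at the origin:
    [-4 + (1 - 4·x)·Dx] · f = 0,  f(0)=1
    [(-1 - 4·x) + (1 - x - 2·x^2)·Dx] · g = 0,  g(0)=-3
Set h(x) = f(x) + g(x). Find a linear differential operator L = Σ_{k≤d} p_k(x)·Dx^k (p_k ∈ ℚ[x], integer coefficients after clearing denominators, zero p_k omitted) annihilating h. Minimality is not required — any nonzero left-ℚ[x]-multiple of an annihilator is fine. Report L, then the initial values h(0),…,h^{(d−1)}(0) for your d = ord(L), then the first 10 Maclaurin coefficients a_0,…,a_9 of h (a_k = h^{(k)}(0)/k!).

f: a_k = 1, 4, 16, 64, 256, 1024, 4096, 16384, 65536, 262144, …
g: a_k = -3, -3, -9, -15, -33, -63, -129, -255, -513, -1023, …
Sum ⇒ L₀ = lclm(L_f,L_g) in ℚ(x)⟨Dx⟩.
L = (-8 - 144·x + 96·x^2 - 128·x^3) + (26 - 28·x - 120·x^2 + 128·x^3 - 256·x^4)·Dx + (-3 + 19·x - 34·x^2 + 24·x^3 + 16·x^4 - 64·x^5)·Dx^2  (order 2).
h: a_k = -2, 1, 7, 49, 223, 961, 3967, 16129, 65023, 261121, …
ICs: h(0) = -2, h′(0) = 1.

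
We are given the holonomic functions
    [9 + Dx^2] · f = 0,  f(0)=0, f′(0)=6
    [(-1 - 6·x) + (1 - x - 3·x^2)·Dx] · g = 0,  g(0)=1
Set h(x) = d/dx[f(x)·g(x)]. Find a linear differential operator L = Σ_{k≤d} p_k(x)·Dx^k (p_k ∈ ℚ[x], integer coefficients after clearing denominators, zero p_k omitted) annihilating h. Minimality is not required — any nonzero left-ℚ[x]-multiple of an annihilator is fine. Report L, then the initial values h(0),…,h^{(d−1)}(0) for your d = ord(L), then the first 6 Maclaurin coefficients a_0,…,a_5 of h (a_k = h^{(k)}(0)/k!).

L = (-15 - 54·x - 135·x^2 + 162·x^3 + 243·x^4) + (6·x + 54·x^2 + 108·x^3)·Dx + (1 - 4·x - 9·x^2 + 18·x^3 + 27·x^4)·Dx^2  (order 2).
h: a_k = 6, 12, 45, 132, 1641/4, 10863/10, …
ICs: h(0) = 6, h′(0) = 12.

f: a_k = 0, 6, 0, -9, 0, 81/20, …
g: a_k = 1, 1, 4, 7, 19, 40, …
f·g: L₀ = L_f ⊗_s L_g, ord ≤ 2·1.
h₀' ⇒ L via d/dx closure of L₀.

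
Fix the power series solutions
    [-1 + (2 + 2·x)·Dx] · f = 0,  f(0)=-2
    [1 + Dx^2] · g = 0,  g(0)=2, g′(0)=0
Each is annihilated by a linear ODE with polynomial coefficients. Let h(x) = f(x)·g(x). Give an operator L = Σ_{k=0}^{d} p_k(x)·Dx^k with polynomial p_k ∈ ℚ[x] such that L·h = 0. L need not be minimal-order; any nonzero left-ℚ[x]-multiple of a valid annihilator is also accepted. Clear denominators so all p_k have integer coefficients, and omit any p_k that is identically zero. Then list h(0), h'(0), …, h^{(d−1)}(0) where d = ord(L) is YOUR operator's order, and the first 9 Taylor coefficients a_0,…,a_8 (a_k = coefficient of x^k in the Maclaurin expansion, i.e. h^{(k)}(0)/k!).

L = (7 + 8·x + 4·x^2) + (-4 - 4·x)·Dx + (4 + 8·x + 4·x^2)·Dx^2  (order 2).
h: a_k = -4, -2, 5/2, 3/4, -25/96, -13/192, 349/11520, -401/23040, 44047/2580480, …
ICs: h(0) = -4, h′(0) = -2.

f: a_k = -2, -1, 1/4, -1/8, 5/64, -7/128, 21/512, -33/1024, 429/16384, …
g: a_k = 2, 0, -1, 0, 1/12, 0, -1/360, 0, 1/20160, …
L₀ := L_f ⊗_s L_g (sym. prod.), ord ≤ 2.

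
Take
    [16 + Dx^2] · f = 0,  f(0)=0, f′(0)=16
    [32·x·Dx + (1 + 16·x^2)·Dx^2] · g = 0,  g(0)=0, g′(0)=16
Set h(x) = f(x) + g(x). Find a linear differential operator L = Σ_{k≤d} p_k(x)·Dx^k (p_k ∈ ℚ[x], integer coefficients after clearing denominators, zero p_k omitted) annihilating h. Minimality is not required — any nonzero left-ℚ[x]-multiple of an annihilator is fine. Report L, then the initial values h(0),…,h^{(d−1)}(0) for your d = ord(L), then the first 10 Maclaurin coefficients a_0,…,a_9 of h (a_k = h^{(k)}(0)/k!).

f: a_k = 0, 16, 0, -128/3, 0, 512/15, 0, -4096/315, 0, 8192/2835, …
g: a_k = 0, 16, 0, -256/3, 0, 4096/5, 0, -65536/7, 0, 1048576/9, …
Sum ⇒ L₀ = lclm(L_f,L_g) in ℚ(x)⟨Dx⟩.
L = (-5632·x + 114688·x^3 + 131072·x^5)·Dx + (-16 + 1792·x^2 + 36864·x^4 + 65536·x^6)·Dx^2 + (-352·x + 7168·x^3 + 8192·x^5)·Dx^3 + (-1 + 112·x^2 + 2304·x^4 + 4096·x^6)·Dx^4  (order 4).
h: a_k = 0, 32, 0, -128, 0, 2560/3, 0, -421888/45, 0, 330309632/2835, …
ICs: h(0) = 0, h′(0) = 32, h′′(0) = 0, h′′′(0) = -768.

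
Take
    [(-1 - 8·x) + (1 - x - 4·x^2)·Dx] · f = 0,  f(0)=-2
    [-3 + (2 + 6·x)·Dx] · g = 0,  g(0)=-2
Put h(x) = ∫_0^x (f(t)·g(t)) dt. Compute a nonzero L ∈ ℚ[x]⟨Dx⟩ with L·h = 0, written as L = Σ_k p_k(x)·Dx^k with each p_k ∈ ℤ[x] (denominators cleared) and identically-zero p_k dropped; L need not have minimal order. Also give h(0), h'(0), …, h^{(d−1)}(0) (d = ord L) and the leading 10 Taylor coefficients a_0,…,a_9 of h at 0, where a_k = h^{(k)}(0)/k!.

f: a_k = -2, -2, -10, -18, -58, -130, -362, -882, -2330, -5858, …
g: a_k = -2, -3, 9/4, -27/8, 405/64, -1701/128, 15309/512, -72171/1024, 2814669/16384, -14073345/32768, …
L₀ := L_f ⊗_s L_g (sym. prod.), ord ≤ 1.
h=∫h₀ ⇒ L = L₀·Dx.
L = (5 + 19·x + 36·x^2)·Dx + (-2 - 4·x + 14·x^2 + 24·x^3)·Dx^2  (order 2).
h: a_k = 0, 4, 5, 43/6, 273/16, 4531/160, 28235/384, 242623/1792, 1460937/4096, 51616067/73728, …
ICs: h(0) = 0, h′(0) = 4.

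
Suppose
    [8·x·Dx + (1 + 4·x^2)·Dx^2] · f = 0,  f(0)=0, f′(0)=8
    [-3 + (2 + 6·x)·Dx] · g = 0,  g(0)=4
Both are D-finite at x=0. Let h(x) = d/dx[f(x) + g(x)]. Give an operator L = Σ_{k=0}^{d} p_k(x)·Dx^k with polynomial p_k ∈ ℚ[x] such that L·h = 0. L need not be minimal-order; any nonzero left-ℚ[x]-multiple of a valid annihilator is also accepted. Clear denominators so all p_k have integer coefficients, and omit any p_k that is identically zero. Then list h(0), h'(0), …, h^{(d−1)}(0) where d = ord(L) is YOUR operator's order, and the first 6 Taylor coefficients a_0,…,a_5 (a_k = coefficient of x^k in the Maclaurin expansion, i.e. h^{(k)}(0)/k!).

f: a_k = 0, 8, 0, -32/3, 0, 128/5, …
g: a_k = 4, 6, -9/2, 27/4, -405/32, 1701/64, …
Weyl lclm of L_f,L_g ⇒ L₀ (ord ≤ 3).
Differentiate: ansatz ord ≤ ord L₀ ⇒ L.
L = (-48 - 360·x + 576·x^2 + 864·x^3) + (-59 - 192·x - 120·x^2 + 2304·x^3 + 3024·x^4)·Dx + (-6 + 14·x + 144·x^2 + 272·x^3 + 672·x^4 + 864·x^5)·Dx^2  (order 2).
h: a_k = 14, -9, -47/4, -405/8, 16697/64, -45927/128, …
ICs: h(0) = 14, h′(0) = -9.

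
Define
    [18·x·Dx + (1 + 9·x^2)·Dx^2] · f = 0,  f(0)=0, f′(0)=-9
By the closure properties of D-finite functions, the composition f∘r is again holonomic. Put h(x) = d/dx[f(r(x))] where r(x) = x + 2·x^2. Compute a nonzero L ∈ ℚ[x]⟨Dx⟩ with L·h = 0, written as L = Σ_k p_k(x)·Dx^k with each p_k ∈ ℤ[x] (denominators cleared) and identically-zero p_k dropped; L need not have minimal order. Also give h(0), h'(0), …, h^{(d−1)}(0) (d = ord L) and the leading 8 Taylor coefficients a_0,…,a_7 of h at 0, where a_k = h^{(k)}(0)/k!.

L = (-4 + 18·x + 144·x^2 + 432·x^3 + 432·x^4) + (1 + 4·x + 9·x^2 + 72·x^3 + 180·x^4 + 144·x^5)·Dx  (order 1).
h: a_k = -9, -36, 81, 648, 891, -7452, -34263, 11664, …
ICs: h(0) = -9.

f: a_k = 0, -9, 0, 27, 0, -729/5, 0, 6561/7, …
h₀=f(r): pull back L_f along r ⇒ L₀.
Derive L from L₀ (diff closure).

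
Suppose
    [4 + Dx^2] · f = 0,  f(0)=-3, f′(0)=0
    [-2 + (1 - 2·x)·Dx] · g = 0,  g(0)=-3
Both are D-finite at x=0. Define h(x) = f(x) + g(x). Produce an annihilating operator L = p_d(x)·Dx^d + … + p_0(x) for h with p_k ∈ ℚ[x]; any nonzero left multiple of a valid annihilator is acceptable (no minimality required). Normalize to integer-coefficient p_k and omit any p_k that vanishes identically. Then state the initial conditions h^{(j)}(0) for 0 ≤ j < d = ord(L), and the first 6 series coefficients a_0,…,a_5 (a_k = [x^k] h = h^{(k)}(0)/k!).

f: a_k = -3, 0, 6, 0, -2, 0, …
g: a_k = -3, -6, -12, -24, -48, -96, …
Weyl lclm of L_f,L_g ⇒ L₀ (ord ≤ 3).
L = (-56 + 32·x - 32·x^2) + (12 - 40·x + 48·x^2 - 32·x^3)·Dx + (-14 + 8·x - 8·x^2)·Dx^2 + (3 - 10·x + 12·x^2 - 8·x^3)·Dx^3  (order 3).
h: a_k = -6, -6, -6, -24, -50, -96, …
ICs: h(0) = -6, h′(0) = -6, h′′(0) = -12.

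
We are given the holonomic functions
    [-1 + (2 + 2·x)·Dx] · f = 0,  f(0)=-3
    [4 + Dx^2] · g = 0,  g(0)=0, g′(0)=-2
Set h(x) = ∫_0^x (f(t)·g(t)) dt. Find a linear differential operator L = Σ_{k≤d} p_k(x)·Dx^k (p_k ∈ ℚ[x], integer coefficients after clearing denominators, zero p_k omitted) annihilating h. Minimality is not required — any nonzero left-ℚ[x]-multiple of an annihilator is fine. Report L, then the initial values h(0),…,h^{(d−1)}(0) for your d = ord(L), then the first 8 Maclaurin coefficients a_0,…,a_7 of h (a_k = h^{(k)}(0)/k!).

f: a_k = -3, -3/2, 3/8, -3/16, 15/128, -21/256, 63/1024, -99/2048, …
g: a_k = 0, -2, 0, 4/3, 0, -4/15, 0, 8/315, …
Sym-product of L_f,L_g gives L₀ (≤ ord 2).
∫: right-multiply L₀ by Dx.
L = (19 + 32·x + 16·x^2)·Dx + (-4 - 4·x)·Dx^2 + (4 + 8·x + 4·x^2)·Dx^3  (order 3).
h: a_k = 0, 0, 3, 1, -19/16, -13/40, 341/1920, 201/4480, …
ICs: h(0) = 0, h′(0) = 0, h′′(0) = 6.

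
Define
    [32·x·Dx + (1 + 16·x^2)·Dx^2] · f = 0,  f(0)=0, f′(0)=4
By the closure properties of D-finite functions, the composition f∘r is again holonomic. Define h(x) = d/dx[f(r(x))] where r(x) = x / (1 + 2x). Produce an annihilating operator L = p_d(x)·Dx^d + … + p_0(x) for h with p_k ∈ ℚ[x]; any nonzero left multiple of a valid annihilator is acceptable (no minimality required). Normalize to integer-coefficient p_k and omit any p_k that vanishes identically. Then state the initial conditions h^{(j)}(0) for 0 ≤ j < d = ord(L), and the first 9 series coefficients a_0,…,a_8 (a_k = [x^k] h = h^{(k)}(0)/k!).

f: a_k = 0, 4, 0, -64/3, 0, 1024/5, 0, -16384/7, 0, …
Change of var in L_f (x↦r) gives L₀.
Differentiate: ansatz ord ≤ ord L₀ ⇒ L.
L = (4 + 40·x) + (1 + 4·x + 20·x^2)·Dx  (order 1).
h: a_k = 4, -16, -16, 384, -1216, -2816, 35584, -86016, -367616, …
ICs: h(0) = 4.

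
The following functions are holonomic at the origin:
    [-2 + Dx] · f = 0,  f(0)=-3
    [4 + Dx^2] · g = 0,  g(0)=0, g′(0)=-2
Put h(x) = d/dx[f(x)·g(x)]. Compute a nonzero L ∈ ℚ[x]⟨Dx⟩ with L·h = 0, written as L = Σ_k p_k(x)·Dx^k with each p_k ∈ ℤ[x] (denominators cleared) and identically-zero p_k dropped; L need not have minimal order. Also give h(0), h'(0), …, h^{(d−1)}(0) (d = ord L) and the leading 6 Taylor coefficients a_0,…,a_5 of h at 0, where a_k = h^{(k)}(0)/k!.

L = 8 - 4·Dx + Dx^2  (order 2).
h: a_k = 6, 24, 24, 0, -16, -64/5, …
ICs: h(0) = 6, h′(0) = 24.

f: a_k = -3, -6, -6, -4, -2, -4/5, …
g: a_k = 0, -2, 0, 4/3, 0, -4/15, …
f·g: L₀ = L_f ⊗_s L_g, ord ≤ 1·2.
Derive L from L₀ (diff closure).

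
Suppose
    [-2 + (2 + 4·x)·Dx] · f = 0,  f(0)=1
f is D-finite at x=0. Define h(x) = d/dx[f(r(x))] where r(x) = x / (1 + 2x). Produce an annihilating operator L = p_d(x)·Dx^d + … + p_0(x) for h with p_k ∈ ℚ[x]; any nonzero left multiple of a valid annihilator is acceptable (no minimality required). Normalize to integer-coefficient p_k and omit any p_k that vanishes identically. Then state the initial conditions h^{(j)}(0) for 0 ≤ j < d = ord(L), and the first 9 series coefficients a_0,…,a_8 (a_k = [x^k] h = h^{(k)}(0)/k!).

L = (-5 - 16·x) + (-1 - 6·x - 8·x^2)·Dx  (order 1).
h: a_k = 1, -5, 39/2, -141/2, 1995/8, -7059/8, 50435/16, -182461/16, 5347827/128, …
ICs: h(0) = 1.

f: a_k = 1, 1, -1/2, 1/2, -5/8, 7/8, -21/16, 33/16, -429/128, …
Change of var in L_f (x↦r) gives L₀.
h=h₀': d/dx-closure on L₀ ⇒ L.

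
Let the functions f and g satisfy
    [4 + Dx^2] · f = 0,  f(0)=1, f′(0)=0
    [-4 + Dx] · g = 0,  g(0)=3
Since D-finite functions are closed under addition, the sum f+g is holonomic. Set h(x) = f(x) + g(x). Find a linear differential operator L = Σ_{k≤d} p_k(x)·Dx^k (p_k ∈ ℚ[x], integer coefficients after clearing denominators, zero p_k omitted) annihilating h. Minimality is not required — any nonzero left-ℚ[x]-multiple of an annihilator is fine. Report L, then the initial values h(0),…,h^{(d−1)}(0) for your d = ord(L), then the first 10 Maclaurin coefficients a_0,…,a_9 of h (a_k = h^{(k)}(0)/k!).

f: a_k = 1, 0, -2, 0, 2/3, 0, -4/45, 0, 2/315, 0, …
g: a_k = 3, 12, 24, 32, 32, 128/5, 256/15, 1024/105, 512/105, 2048/945, …
Sum ⇒ L₀ = lclm(L_f,L_g) in ℚ(x)⟨Dx⟩.
L = -16 + 4·Dx - 4·Dx^2 + Dx^3  (order 3).
h: a_k = 4, 12, 22, 32, 98/3, 128/5, 764/45, 1024/105, 1538/315, 2048/945, …
ICs: h(0) = 4, h′(0) = 12, h′′(0) = 44.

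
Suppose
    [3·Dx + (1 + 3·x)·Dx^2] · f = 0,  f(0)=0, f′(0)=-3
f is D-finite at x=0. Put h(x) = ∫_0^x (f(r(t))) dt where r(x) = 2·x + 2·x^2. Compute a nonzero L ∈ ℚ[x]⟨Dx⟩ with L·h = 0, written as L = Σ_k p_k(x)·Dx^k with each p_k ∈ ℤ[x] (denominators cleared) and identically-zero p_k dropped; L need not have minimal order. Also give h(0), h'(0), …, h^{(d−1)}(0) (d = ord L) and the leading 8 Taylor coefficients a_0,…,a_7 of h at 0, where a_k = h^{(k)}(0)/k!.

f: a_k = 0, -3, 9/2, -9, 81/4, -243/5, 243/2, -2187/7, …
f∘r: x↦r, Dx↦Dx/r' in L_f ⇒ L₀.
h=∫₀ˣh₀: take L = L₀·Dx.
L = (4 + 12·x + 12·x^2)·Dx^2 + (1 + 8·x + 18·x^2 + 12·x^3)·Dx^3  (order 3).
h: a_k = 0, 0, -3, 4, -9, 126/5, -396/5, 1872/7, …
ICs: h(0) = 0, h′(0) = 0, h′′(0) = -6.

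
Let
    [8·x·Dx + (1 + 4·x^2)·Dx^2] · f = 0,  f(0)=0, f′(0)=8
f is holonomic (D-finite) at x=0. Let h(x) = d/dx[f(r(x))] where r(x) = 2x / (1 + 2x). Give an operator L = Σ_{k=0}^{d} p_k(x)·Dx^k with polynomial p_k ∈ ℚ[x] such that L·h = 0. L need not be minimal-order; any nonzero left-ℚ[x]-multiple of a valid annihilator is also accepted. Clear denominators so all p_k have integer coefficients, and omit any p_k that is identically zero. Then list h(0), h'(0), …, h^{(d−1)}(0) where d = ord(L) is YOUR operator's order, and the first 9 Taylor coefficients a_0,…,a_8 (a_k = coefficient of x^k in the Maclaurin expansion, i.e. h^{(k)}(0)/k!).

f: a_k = 0, 8, 0, -32/3, 0, 128/5, 0, -512/7, 0, …
f∘r: x↦r, Dx↦Dx/r' in L_f ⇒ L₀.
h₀' ⇒ L via d/dx closure of L₀.
L = (4 + 40·x) + (1 + 4·x + 20·x^2)·Dx  (order 1).
h: a_k = 16, -64, -64, 1536, -4864, -11264, 142336, -344064, -1470464, …
ICs: h(0) = 16.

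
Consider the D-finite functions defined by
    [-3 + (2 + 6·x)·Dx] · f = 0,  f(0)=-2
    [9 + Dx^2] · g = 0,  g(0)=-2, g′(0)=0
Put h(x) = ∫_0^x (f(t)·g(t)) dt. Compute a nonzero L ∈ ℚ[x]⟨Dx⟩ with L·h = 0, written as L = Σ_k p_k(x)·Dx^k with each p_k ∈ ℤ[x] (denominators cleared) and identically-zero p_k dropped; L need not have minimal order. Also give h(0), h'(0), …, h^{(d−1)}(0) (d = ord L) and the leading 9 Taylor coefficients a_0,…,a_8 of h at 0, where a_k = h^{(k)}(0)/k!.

f: a_k = -2, -3, 9/4, -27/8, 405/64, -1701/128, 15309/512, -72171/1024, 2814669/16384, …
g: a_k = -2, 0, 9, 0, -27/4, 0, 81/40, 0, -729/2240, …
Sym-product of L_f,L_g gives L₀ (≤ ord 2).
h=∫h₀ ⇒ L = L₀·Dx.
L = (63 + 216·x + 324·x^2)·Dx + (-12 - 36·x)·Dx^2 + (4 + 24·x + 36·x^2)·Dx^3  (order 3).
h: a_k = 0, 4, 3, -15/2, -81/16, 135/32, 351/128, -28269/8960, 97443/20480, …
ICs: h(0) = 0, h′(0) = 4, h′′(0) = 6.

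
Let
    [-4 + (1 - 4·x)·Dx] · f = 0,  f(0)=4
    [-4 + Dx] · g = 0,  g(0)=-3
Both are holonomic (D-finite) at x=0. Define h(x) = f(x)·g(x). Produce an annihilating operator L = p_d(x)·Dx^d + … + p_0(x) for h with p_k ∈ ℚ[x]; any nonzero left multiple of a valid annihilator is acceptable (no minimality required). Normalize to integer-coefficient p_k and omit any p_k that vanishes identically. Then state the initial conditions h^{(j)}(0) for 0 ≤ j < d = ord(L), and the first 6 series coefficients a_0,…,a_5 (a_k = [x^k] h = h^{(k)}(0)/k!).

f: a_k = 4, 16, 64, 256, 1024, 4096, …
g: a_k = -3, -12, -24, -32, -32, -128/5, …
Product ⇒ symmetric product L₀, ord ≤ 1.
L = (8 - 16·x) + (-1 + 4·x)·Dx  (order 1).
h: a_k = -12, -96, -480, -2048, -8320, -166912/5, …
ICs: h(0) = -12.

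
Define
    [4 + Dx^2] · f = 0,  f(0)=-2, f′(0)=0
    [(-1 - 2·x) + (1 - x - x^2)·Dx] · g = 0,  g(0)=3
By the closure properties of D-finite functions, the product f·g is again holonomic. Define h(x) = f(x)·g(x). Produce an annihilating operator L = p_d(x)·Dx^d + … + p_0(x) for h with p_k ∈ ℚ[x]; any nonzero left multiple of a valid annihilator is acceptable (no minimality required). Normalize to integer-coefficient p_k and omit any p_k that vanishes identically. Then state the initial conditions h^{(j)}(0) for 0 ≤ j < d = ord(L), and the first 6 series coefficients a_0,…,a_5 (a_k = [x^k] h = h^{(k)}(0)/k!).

f: a_k = -2, 0, 4, 0, -4/3, 0, …
g: a_k = 3, 3, 6, 9, 15, 24, …
f·g: L₀ = L_f ⊗_s L_g, ord ≤ 2·1.
L = (-2 + 4·x + 4·x^2) + (2 + 4·x)·Dx + (-1 + x + x^2)·Dx^2  (order 2).
h: a_k = -6, -6, 0, -6, -10, -16, …
ICs: h(0) = -6, h′(0) = -6.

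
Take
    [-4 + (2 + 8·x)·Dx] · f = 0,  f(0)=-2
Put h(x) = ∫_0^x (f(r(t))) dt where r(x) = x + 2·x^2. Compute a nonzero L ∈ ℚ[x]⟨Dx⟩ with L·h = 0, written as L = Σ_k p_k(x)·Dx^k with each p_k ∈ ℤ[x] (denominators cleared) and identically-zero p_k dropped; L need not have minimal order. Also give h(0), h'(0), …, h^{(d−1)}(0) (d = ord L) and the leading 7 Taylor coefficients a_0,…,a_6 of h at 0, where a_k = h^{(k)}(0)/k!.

L = (-2 - 8·x)·Dx + (1 + 4·x + 8·x^2)·Dx^2  (order 2).
h: a_k = 0, -2, -2, -4/3, 2, -12/5, 4/3, …
ICs: h(0) = 0, h′(0) = -2.

f: a_k = -2, -4, 4, -8, 20, -56, 168, …
f∘r: x↦r, Dx↦Dx/r' in L_f ⇒ L₀.
h=∫h₀ ⇒ L = L₀·Dx.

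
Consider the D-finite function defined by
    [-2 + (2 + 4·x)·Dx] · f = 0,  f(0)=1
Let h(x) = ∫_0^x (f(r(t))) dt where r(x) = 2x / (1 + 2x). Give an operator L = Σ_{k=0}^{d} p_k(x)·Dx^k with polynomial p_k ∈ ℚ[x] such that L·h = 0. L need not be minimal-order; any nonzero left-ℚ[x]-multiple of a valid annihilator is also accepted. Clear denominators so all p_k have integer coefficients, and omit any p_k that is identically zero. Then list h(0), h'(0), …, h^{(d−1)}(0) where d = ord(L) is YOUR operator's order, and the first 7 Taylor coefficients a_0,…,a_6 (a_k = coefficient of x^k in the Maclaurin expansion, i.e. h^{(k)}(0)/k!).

L = -2·Dx + (1 + 8·x + 12·x^2)·Dx^2  (order 2).
h: a_k = 0, 1, 1, -2, 5, -74/5, 50, …
ICs: h(0) = 0, h′(0) = 1.

f: a_k = 1, 1, -1/2, 1/2, -5/8, 7/8, -21/16, …
Substitute x→r, Dx→(1/r')Dx; clear ⇒ L₀.
h=∫h₀ ⇒ L = L₀·Dx.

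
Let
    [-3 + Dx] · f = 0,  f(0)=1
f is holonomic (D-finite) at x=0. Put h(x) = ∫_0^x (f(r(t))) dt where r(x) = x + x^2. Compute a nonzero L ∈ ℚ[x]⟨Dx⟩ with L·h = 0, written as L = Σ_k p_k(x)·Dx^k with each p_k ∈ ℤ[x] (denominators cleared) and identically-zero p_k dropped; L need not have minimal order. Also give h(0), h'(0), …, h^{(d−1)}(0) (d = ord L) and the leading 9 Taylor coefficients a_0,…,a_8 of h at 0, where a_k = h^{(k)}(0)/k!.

L = (-3 - 6·x)·Dx + Dx^2  (order 2).
h: a_k = 0, 1, 3/2, 5/2, 27/8, 171/40, 387/80, 2871/560, 4509/896, …
ICs: h(0) = 0, h′(0) = 1.

f: a_k = 1, 3, 9/2, 9/2, 27/8, 81/40, 81/80, 243/560, 729/4480, …
f∘r: x↦r, Dx↦Dx/r' in L_f ⇒ L₀.
h=∫₀ˣh₀: take L = L₀·Dx.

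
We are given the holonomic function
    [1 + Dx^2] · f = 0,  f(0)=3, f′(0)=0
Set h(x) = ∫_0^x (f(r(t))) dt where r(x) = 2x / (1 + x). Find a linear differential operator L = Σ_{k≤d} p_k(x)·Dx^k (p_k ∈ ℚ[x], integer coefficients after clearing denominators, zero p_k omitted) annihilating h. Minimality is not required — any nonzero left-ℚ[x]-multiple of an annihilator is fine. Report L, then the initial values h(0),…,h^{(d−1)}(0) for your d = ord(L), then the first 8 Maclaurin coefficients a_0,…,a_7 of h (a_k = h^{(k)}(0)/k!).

f: a_k = 3, 0, -3/2, 0, 1/8, 0, -1/240, 0, …
f∘r: x↦r, Dx↦Dx/r' in L_f ⇒ L₀.
∫: right-multiply L₀ by Dx.
L = 4·Dx + (2 + 6·x + 6·x^2 + 2·x^3)·Dx^2 + (1 + 4·x + 6·x^2 + 4·x^3 + x^4)·Dx^3  (order 3).
h: a_k = 0, 3, 0, -2, 3, -16/5, 8/3, -22/15, …
ICs: h(0) = 0, h′(0) = 3, h′′(0) = 0.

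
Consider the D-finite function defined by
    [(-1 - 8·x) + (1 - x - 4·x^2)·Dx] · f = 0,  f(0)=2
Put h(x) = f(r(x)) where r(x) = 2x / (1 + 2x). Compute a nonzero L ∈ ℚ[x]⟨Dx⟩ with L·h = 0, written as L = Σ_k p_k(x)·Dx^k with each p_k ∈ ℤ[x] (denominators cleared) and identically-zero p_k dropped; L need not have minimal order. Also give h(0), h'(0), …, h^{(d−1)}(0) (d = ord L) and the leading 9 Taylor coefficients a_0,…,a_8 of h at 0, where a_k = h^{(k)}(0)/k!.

L = (2 + 36·x) + (-1 - 4·x + 12·x^2 + 32·x^3)·Dx  (order 1).
h: a_k = 2, 4, 32, 0, 512, -1024, 10240, -36864, 237568, …
ICs: h(0) = 2.

f: a_k = 2, 2, 10, 18, 58, 130, 362, 882, 2330, …
Change of var in L_f (x↦r) gives L₀.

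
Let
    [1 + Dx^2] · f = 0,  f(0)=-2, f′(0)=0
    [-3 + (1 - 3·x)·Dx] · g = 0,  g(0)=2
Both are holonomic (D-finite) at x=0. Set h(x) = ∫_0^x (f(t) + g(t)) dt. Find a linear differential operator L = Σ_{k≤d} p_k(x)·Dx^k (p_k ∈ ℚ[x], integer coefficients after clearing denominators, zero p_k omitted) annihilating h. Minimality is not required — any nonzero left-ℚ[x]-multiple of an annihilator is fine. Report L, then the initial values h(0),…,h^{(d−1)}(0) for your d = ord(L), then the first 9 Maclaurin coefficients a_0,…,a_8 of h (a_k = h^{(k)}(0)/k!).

f: a_k = -2, 0, 1, 0, -1/12, 0, 1/360, 0, -1/20160, …
g: a_k = 2, 6, 18, 54, 162, 486, 1458, 4374, 13122, …
h₀=f+g: left-lcm gives L₀, ord ≤ 3.
∫: right-multiply L₀ by Dx.
L = (-165 + 18·x - 27·x^2)·Dx + (19 - 63·x + 27·x^2 - 27·x^3)·Dx^2 + (-165 + 18·x - 27·x^2)·Dx^3 + (19 - 63·x + 27·x^2 - 27·x^3)·Dx^4  (order 4).
h: a_k = 0, 0, 3, 19/3, 27/2, 1943/60, 81, 74983/360, 2187/4, …
ICs: h(0) = 0, h′(0) = 0, h′′(0) = 6, h′′′(0) = 38.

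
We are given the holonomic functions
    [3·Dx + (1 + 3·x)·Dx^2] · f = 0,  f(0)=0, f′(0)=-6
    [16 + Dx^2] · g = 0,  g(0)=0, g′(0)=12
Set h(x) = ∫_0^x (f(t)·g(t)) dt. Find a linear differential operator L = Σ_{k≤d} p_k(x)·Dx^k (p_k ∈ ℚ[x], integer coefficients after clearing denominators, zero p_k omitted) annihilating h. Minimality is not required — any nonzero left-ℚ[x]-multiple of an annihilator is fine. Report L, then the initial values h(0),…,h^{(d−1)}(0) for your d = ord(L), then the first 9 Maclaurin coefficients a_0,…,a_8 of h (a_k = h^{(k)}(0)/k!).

f: a_k = 0, -6, 9, -18, 81/2, -486/5, 243, -4374/7, 6561/4, …
g: a_k = 0, 12, 0, -32, 0, 128/5, 0, -1024/105, 0, …
Sym-product of L_f,L_g gives L₀ (≤ ord 4).
h=∫₀ˣh₀: take L = L₀·Dx.
L = (2272 + 127488·x + 781056·x^2 + 1769472·x^3 + 1327104·x^4)·Dx + (4416 + 50112·x + 165888·x^2 + 165888·x^3)·Dx^2 + (1022 + 19392·x + 102816·x^2 + 221184·x^3 + 165888·x^4)·Dx^3 + (276 + 3132·x + 10368·x^2 + 10368·x^3)·Dx^4 + (55 + 714·x + 3375·x^2 + 6912·x^3 + 5184·x^4)·Dx^5  (order 5).
h: a_k = 0, 0, 0, -24, 27, -24/5, 33, -744/7, 2313/10, …
ICs: h(0) = 0, h′(0) = 0, h′′(0) = 0, h′′′(0) = -144, h′′′′(0) = 648.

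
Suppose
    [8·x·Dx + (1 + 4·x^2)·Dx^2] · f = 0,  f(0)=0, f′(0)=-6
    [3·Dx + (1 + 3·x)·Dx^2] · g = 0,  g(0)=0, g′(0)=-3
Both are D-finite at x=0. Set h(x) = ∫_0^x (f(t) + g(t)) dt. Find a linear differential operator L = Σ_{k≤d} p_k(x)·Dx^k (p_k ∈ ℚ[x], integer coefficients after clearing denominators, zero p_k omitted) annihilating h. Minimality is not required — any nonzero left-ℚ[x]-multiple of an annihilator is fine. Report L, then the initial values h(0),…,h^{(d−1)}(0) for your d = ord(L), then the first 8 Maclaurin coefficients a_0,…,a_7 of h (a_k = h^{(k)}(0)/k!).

L = (-24 - 216·x + 288·x^2 + 288·x^3)·Dx^2 + (-26 - 48·x - 120·x^2 + 576·x^3 + 576·x^4)·Dx^3 + (-3 - x + 24·x^2 + 32·x^3 + 144·x^4 + 144·x^5)·Dx^4  (order 4).
h: a_k = 0, 0, -9/2, 3/2, -1/4, 81/20, -113/10, 243/14, …
ICs: h(0) = 0, h′(0) = 0, h′′(0) = -9, h′′′(0) = 9.

f: a_k = 0, -6, 0, 8, 0, -96/5, 0, 384/7, …
g: a_k = 0, -3, 9/2, -9, 81/4, -243/5, 243/2, -2187/7, …
Weyl lclm of L_f,L_g ⇒ L₀ (ord ≤ 4).
h=∫h₀ ⇒ L = L₀·Dx.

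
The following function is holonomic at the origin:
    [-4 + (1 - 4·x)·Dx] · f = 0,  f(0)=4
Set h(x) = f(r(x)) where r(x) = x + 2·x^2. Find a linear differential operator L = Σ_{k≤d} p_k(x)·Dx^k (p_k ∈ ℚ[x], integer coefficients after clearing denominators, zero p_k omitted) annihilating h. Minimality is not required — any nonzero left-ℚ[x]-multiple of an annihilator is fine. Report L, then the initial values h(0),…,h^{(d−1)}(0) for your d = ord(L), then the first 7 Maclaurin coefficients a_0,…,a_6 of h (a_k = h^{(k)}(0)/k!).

L = (4 + 16·x) + (-1 + 4·x + 8·x^2)·Dx  (order 1).
h: a_k = 4, 16, 96, 512, 2816, 15360, 83968, …
ICs: h(0) = 4.

f: a_k = 4, 16, 64, 256, 1024, 4096, 16384, …
Substitute x→r, Dx→(1/r')Dx; clear ⇒ L₀.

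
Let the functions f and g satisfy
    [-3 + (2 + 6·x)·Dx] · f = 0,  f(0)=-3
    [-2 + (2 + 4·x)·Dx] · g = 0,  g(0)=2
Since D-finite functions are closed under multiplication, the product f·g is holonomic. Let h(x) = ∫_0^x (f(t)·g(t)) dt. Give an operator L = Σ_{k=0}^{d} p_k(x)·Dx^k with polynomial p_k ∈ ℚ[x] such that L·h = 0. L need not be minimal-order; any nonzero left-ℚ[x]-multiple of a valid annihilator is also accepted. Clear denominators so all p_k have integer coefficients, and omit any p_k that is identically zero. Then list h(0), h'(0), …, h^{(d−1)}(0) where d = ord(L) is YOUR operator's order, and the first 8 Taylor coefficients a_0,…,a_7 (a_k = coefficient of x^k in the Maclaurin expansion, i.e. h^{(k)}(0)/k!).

L = (-5 - 12·x)·Dx + (2 + 10·x + 12·x^2)·Dx^2  (order 2).
h: a_k = 0, -6, -15/2, 1/4, -15/32, 303/320, -515/256, 15903/3584, …
ICs: h(0) = 0, h′(0) = -6.

f: a_k = -3, -9/2, 27/8, -81/16, 1215/128, -5103/256, 45927/1024, -216513/2048, …
g: a_k = 2, 2, -1, 1, -5/4, 7/4, -21/8, 33/8, …
L₀ := L_f ⊗_s L_g (sym. prod.), ord ≤ 1.
h=∫₀ˣh₀: take L = L₀·Dx.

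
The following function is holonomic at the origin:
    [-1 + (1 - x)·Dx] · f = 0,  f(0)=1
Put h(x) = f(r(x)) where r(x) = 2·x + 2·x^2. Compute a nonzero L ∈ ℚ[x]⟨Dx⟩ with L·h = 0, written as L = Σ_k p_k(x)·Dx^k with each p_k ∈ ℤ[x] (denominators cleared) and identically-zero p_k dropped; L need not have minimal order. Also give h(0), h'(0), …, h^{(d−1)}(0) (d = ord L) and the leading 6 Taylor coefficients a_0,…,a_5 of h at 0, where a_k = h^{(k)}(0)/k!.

f: a_k = 1, 1, 1, 1, 1, 1, …
Change of var in L_f (x↦r) gives L₀.
L = (2 + 4·x) + (-1 + 2·x + 2·x^2)·Dx  (order 1).
h: a_k = 1, 2, 6, 16, 44, 120, …
ICs: h(0) = 1.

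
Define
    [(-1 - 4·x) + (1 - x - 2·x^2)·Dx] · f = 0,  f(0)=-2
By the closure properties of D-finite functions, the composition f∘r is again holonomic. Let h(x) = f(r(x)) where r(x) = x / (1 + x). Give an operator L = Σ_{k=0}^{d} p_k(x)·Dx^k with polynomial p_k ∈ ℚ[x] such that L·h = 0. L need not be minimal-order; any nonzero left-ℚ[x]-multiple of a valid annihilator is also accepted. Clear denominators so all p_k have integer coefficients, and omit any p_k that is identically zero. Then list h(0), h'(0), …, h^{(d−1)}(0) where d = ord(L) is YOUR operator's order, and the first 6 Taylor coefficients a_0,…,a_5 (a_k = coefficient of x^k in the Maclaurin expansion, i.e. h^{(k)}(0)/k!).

f: a_k = -2, -2, -6, -10, -22, -42, …
L₀ from L_f via x↦r, Dx↦r'^{-1}Dx.
L = (1 + 5·x) + (-1 - 2·x + x^2 + 2·x^3)·Dx  (order 1).
h: a_k = -2, -2, -4, 0, -8, 8, …
ICs: h(0) = -2.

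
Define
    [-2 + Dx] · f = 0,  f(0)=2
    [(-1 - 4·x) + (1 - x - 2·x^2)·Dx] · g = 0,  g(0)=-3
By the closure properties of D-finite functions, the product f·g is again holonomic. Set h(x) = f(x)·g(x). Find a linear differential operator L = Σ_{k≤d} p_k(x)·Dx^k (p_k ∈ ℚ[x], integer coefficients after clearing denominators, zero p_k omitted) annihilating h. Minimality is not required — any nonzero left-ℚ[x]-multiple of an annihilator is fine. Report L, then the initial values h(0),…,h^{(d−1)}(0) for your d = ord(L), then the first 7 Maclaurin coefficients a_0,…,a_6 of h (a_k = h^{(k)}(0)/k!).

f: a_k = 2, 4, 4, 8/3, 4/3, 8/15, 8/45, …
g: a_k = -3, -3, -9, -15, -33, -63, -129, …
h₀=f·g: eliminate ⇒ L₀, order ≤ 1·1.
L = (3 + 2·x - 4·x^2) + (-1 + x + 2·x^2)·Dx  (order 1).
h: a_k = -6, -18, -42, -86, -174, -1738/5, -10442/15, …
ICs: h(0) = -6.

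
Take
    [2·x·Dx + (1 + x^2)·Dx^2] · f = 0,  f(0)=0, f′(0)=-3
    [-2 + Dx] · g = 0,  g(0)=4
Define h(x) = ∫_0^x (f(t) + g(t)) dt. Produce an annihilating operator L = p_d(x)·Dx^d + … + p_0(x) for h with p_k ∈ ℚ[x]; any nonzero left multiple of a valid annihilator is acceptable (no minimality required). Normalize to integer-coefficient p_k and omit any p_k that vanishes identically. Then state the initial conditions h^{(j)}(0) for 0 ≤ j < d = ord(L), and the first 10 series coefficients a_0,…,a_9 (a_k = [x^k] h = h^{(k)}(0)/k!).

f: a_k = 0, -3, 0, 1, 0, -3/5, 0, 3/7, 0, -1/3, …
g: a_k = 4, 8, 8, 16/3, 8/3, 16/15, 16/45, 32/315, 8/315, 16/2835, …
L₀ := lclm(L_f,L_g); ord L₀ ≤ 2+1.
∫: right-multiply L₀ by Dx.
L = (2 - 4·x - 6·x^2 - 4·x^3)·Dx^2 + (-3 - x^2 - 2·x^4)·Dx^3 + (1 + x + 2·x^2 + x^3 + x^4)·Dx^4  (order 4).
h: a_k = 0, 4, 5/2, 8/3, 19/12, 8/15, 7/90, 16/315, 167/2520, 8/2835, …
ICs: h(0) = 0, h′(0) = 4, h′′(0) = 5, h′′′(0) = 16.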